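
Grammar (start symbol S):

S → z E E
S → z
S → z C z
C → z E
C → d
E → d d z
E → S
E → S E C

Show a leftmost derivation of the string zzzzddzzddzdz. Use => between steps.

S=>zCz=>zzEz=>zzSECz=>zzzCzECz=>zzzzEzECz=>zzzzddzzECz=>zzzzddzzddzCz=>zzzzddzzddzdz

S => zCz   [S → z C z]
zCz => zzEz   [C → z E]
zzEz => zzSECz   [E → S E C]
zzSECz => zzzCzECz   [S → z C z]
zzzCzECz => zzzzEzECz   [C → z E]
zzzzEzECz => zzzzddzzECz   [E → d d z]
zzzzddzzECz => zzzzddzzddzCz   [E → d d z]
zzzzddzzddzCz => zzzzddzzddzdz   [C → d]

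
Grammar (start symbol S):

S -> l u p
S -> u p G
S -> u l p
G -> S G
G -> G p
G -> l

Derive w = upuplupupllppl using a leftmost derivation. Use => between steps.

S => upG => upSG => upupGG => upupGpG => upupGppG => upupSGppG => upuplupGppG => upuplupSGppG => upuplupupGGppG => upuplupuplGppG => upuplupupllppG => upuplupupllppl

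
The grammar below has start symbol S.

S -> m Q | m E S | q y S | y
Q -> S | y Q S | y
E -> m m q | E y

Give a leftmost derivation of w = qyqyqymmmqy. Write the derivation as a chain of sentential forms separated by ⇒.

S⇒qyS⇒qyqyS⇒qyqyqyS⇒qyqyqymES⇒qyqyqymmmqS⇒qyqyqymmmqy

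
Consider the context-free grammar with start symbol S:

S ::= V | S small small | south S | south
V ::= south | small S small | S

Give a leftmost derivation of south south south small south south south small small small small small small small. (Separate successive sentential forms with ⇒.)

S ⇒ S small small   [S ::= S small small]
S small small ⇒ south S small small   [S ::= south S]
south S small small ⇒ south south S small small   [S ::= south S]
south south S small small ⇒ south south south S small small   [S ::= south S]
south south south S small small ⇒ south south south V small small   [S ::= V]
south south south V small small ⇒ south south south small S small small small   [V ::= small S small]
south south south small S small small small ⇒ south south south small S small small small small small   [S ::= S small small]
south south south small S small small small small small ⇒ south south south small south S small small small small small   [S ::= south S]
south south south small south S small small small small small ⇒ south south south small south S small small small small small small small   [S ::= S small small]
south south south small south S small small small small small small small ⇒ south south south small south south S small small small small small small small   [S ::= south S]
south south south small south south S small small small small small small small ⇒ south south south small south south south small small small small small small small   [S ::= south]

S ⇒ S small small ⇒ south S small small ⇒ south south S small small ⇒ south south south S small small ⇒ south south south V small small ⇒ south south south small S small small small ⇒ south south south small S small small small small small ⇒ south south south small south S small small small small small ⇒ south south south small south S small small small small small small small ⇒ south south south small south south S small small small small small small small ⇒ south south south small south south south small small small small small small small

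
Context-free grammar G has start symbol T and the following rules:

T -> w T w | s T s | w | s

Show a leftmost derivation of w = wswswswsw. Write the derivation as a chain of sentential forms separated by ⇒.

T ⇒ wTw   [T -> w T w]
wTw ⇒ wsTsw   [T -> s T s]
wsTsw ⇒ wswTwsw   [T -> w T w]
wswTwsw ⇒ wswsTswsw   [T -> s T s]
wswsTswsw ⇒ wswswswsw   [T -> w]

T⇒wTw⇒wsTsw⇒wswTwsw⇒wswsTswsw⇒wswswswsw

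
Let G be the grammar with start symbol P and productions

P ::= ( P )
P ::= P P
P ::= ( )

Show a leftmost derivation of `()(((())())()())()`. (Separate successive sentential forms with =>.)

P => PP   [P ::= P P]
PP => ()P   [P ::= ( )]
()P => ()PP   [P ::= P P]
()PP => ()(P)P   [P ::= ( P )]
()(P)P => ()(PP)P   [P ::= P P]
()(PP)P => ()(PPP)P   [P ::= P P]
()(PPP)P => ()((P)PP)P   [P ::= ( P )]
()((P)PP)P => ()((PP)PP)P   [P ::= P P]
()((PP)PP)P => ()(((P)P)PP)P   [P ::= ( P )]
()(((P)P)PP)P => ()(((())P)PP)P   [P ::= ( )]
()(((())P)PP)P => ()(((())())PP)P   [P ::= ( )]
()(((())())PP)P => ()(((())())()P)P   [P ::= ( )]
()(((())())()P)P => ()(((())())()())P   [P ::= ( )]
()(((())())()())P => ()(((())())()())()   [P ::= ( )]

P => PP => ()P => ()PP => ()(P)P => ()(PP)P => ()(PPP)P => ()((P)PP)P => ()((PP)PP)P => ()(((P)P)PP)P => ()(((())P)PP)P => ()(((())())PP)P => ()(((())())()P)P => ()(((())())()())P => ()(((())())()())()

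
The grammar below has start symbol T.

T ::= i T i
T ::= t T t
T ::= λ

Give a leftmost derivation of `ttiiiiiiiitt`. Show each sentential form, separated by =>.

T => tTt   [T ::= t T t]
tTt => ttTtt   [T ::= t T t]
ttTtt => ttiTitt   [T ::= i T i]
ttiTitt => ttiiTiitt   [T ::= i T i]
ttiiTiitt => ttiiiTiiitt   [T ::= i T i]
ttiiiTiiitt => ttiiiiTiiiitt   [T ::= i T i]
ttiiiiTiiiitt => ttiiiiiiiitt   [T ::= λ]

T => tTt => ttTtt => ttiTitt => ttiiTiitt => ttiiiTiiitt => ttiiiiTiiiitt => ttiiiiiiiitt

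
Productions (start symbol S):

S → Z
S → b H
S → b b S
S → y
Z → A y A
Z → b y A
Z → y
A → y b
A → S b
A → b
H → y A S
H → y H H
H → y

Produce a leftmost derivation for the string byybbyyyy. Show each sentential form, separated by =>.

S=>bH=>byHH=>byyASH=>byybSH=>byybbHH=>byybbyH=>byybbyyHH=>byybbyyyH=>byybbyyyy

S => bH   [S → b H]
bH => byHH   [H → y H H]
byHH => byyASH   [H → y A S]
byyASH => byybSH   [A → b]
byybSH => byybbHH   [S → b H]
byybbHH => byybbyH   [H → y]
byybbyH => byybbyyHH   [H → y H H]
byybbyyHH => byybbyyyH   [H → y]
byybbyyyH => byybbyyyy   [H → y]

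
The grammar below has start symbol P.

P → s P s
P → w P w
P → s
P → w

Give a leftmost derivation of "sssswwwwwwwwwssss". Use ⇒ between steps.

P⇒sPs⇒ssPss⇒sssPsss⇒ssssPssss⇒sssswPwssss⇒sssswwPwwssss⇒sssswwwPwwwssss⇒sssswwwwPwwwwssss⇒sssswwwwwwwwwssss

P ⇒ sPs   [P → s P s]
sPs ⇒ ssPss   [P → s P s]
ssPss ⇒ sssPsss   [P → s P s]
sssPsss ⇒ ssssPssss   [P → s P s]
ssssPssss ⇒ sssswPwssss   [P → w P w]
sssswPwssss ⇒ sssswwPwwssss   [P → w P w]
sssswwPwwssss ⇒ sssswwwPwwwssss   [P → w P w]
sssswwwPwwwssss ⇒ sssswwwwPwwwwssss   [P → w P w]
sssswwwwPwwwwssss ⇒ sssswwwwwwwwwssss   [P → w]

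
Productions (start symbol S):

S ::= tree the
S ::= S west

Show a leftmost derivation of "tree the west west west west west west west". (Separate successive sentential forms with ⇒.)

S ⇒ S west ⇒ S west west ⇒ S west west west ⇒ S west west west west ⇒ S west west west west west ⇒ S west west west west west west ⇒ S west west west west west west west ⇒ tree the west west west west west west west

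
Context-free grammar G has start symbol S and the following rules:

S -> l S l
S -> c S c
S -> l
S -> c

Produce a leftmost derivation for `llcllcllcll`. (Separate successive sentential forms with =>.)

S => lSl => llSll => llcScll => llclSlcll => llcllSllcll => llcllcllcll

S => lSl   [S -> l S l]
lSl => llSll   [S -> l S l]
llSll => llcScll   [S -> c S c]
llcScll => llclSlcll   [S -> l S l]
llclSlcll => llcllSllcll   [S -> l S l]
llcllSllcll => llcllcllcll   [S -> c]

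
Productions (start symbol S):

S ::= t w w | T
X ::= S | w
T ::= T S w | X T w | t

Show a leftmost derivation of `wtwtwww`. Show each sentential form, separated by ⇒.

S ⇒ T ⇒ TSw ⇒ XTwSw ⇒ wTwSw ⇒ wtwSw ⇒ wtwtwww

S ⇒ T   [S ::= T]
T ⇒ TSw   [T ::= T S w]
TSw ⇒ XTwSw   [T ::= X T w]
XTwSw ⇒ wTwSw   [X ::= w]
wTwSw ⇒ wtwSw   [T ::= t]
wtwSw ⇒ wtwtwww   [S ::= t w w]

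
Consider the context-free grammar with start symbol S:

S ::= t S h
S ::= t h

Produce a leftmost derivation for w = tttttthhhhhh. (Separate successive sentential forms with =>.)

S=>tSh=>ttShh=>tttShhh=>ttttShhhh=>tttttShhhhh=>tttttthhhhhh

S => tSh   [S ::= t S h]
tSh => ttShh   [S ::= t S h]
ttShh => tttShhh   [S ::= t S h]
tttShhh => ttttShhhh   [S ::= t S h]
ttttShhhh => tttttShhhhh   [S ::= t S h]
tttttShhhhh => tttttthhhhhh   [S ::= t h]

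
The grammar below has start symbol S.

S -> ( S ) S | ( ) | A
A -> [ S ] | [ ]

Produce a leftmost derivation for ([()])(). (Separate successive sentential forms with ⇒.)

S ⇒ (S)S   [S -> ( S ) S]
(S)S ⇒ (A)S   [S -> A]
(A)S ⇒ ([S])S   [A -> [ S ]]
([S])S ⇒ ([()])S   [S -> ( )]
([()])S ⇒ ([()])()   [S -> ( )]

S⇒(S)S⇒(A)S⇒([S])S⇒([()])S⇒([()])()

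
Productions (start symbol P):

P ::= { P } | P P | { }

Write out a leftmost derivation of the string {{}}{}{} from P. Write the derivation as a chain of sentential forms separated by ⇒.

P⇒PP⇒PPP⇒{P}PP⇒{{}}PP⇒{{}}{}P⇒{{}}{}{}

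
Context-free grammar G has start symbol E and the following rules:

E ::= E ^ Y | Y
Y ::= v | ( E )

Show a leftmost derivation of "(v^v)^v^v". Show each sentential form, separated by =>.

E => E^Y   [E ::= E ^ Y]
E^Y => E^Y^Y   [E ::= E ^ Y]
E^Y^Y => Y^Y^Y   [E ::= Y]
Y^Y^Y => (E)^Y^Y   [Y ::= ( E )]
(E)^Y^Y => (E^Y)^Y^Y   [E ::= E ^ Y]
(E^Y)^Y^Y => (Y^Y)^Y^Y   [E ::= Y]
(Y^Y)^Y^Y => (v^Y)^Y^Y   [Y ::= v]
(v^Y)^Y^Y => (v^v)^Y^Y   [Y ::= v]
(v^v)^Y^Y => (v^v)^v^Y   [Y ::= v]
(v^v)^v^Y => (v^v)^v^v   [Y ::= v]

E=>E^Y=>E^Y^Y=>Y^Y^Y=>(E)^Y^Y=>(E^Y)^Y^Y=>(Y^Y)^Y^Y=>(v^Y)^Y^Y=>(v^v)^Y^Y=>(v^v)^v^Y=>(v^v)^v^v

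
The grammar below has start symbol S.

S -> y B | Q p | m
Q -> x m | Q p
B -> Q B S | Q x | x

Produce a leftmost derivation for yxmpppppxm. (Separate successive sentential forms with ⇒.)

S⇒yB⇒yQBS⇒yQpBS⇒yQppBS⇒yQpppBS⇒yQppppBS⇒yQpppppBS⇒yxmpppppBS⇒yxmpppppxS⇒yxmpppppxm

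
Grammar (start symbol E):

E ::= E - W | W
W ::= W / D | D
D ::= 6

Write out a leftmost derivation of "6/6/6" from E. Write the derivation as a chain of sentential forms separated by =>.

E=>W=>W/D=>W/D/D=>D/D/D=>6/D/D=>6/6/D=>6/6/6

E => W   [E ::= W]
W => W/D   [W ::= W / D]
W/D => W/D/D   [W ::= W / D]
W/D/D => D/D/D   [W ::= D]
D/D/D => 6/D/D   [D ::= 6]
6/D/D => 6/6/D   [D ::= 6]
6/6/D => 6/6/6   [D ::= 6]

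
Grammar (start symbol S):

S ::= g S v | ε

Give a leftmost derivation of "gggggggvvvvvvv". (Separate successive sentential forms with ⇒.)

S ⇒ gSv   [S ::= g S v]
gSv ⇒ ggSvv   [S ::= g S v]
ggSvv ⇒ gggSvvv   [S ::= g S v]
gggSvvv ⇒ ggggSvvvv   [S ::= g S v]
ggggSvvvv ⇒ gggggSvvvvv   [S ::= g S v]
gggggSvvvvv ⇒ ggggggSvvvvvv   [S ::= g S v]
ggggggSvvvvvv ⇒ gggggggSvvvvvvv   [S ::= g S v]
gggggggSvvvvvvv ⇒ gggggggvvvvvvv   [S ::= ε]

S ⇒ gSv ⇒ ggSvv ⇒ gggSvvv ⇒ ggggSvvvv ⇒ gggggSvvvvv ⇒ ggggggSvvvvvv ⇒ gggggggSvvvvvvv ⇒ gggggggvvvvvvv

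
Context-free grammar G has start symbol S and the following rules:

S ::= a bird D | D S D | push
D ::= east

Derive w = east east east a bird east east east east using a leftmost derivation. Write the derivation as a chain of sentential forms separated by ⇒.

S ⇒ D S D   [S ::= D S D]
D S D ⇒ east S D   [D ::= east]
east S D ⇒ east D S D D   [S ::= D S D]
east D S D D ⇒ east east S D D   [D ::= east]
east east S D D ⇒ east east D S D D D   [S ::= D S D]
east east D S D D D ⇒ east east east S D D D   [D ::= east]
east east east S D D D ⇒ east east east a bird D D D D   [S ::= a bird D]
east east east a bird D D D D ⇒ east east east a bird east D D D   [D ::= east]
east east east a bird east D D D ⇒ east east east a bird east east D D   [D ::= east]
east east east a bird east east D D ⇒ east east east a bird east east east D   [D ::= east]
east east east a bird east east east D ⇒ east east east a bird east east east east   [D ::= east]

S ⇒ D S D ⇒ east S D ⇒ east D S D D ⇒ east east S D D ⇒ east east D S D D D ⇒ east east east S D D D ⇒ east east east a bird D D D D ⇒ east east east a bird east D D D ⇒ east east east a bird east east D D ⇒ east east east a bird east east east D ⇒ east east east a bird east east east east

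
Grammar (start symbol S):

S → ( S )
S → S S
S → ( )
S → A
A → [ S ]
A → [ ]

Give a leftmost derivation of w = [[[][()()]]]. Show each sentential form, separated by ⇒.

S ⇒ A ⇒ [S] ⇒ [A] ⇒ [[S]] ⇒ [[SS]] ⇒ [[AS]] ⇒ [[[]S]] ⇒ [[[]A]] ⇒ [[[][S]]] ⇒ [[[][SS]]] ⇒ [[[][()S]]] ⇒ [[[][()()]]]

S ⇒ A   [S → A]
A ⇒ [S]   [A → [ S ]]
[S] ⇒ [A]   [S → A]
[A] ⇒ [[S]]   [A → [ S ]]
[[S]] ⇒ [[SS]]   [S → S S]
[[SS]] ⇒ [[AS]]   [S → A]
[[AS]] ⇒ [[[]S]]   [A → [ ]]
[[[]S]] ⇒ [[[]A]]   [S → A]
[[[]A]] ⇒ [[[][S]]]   [A → [ S ]]
[[[][S]]] ⇒ [[[][SS]]]   [S → S S]
[[[][SS]]] ⇒ [[[][()S]]]   [S → ( )]
[[[][()S]]] ⇒ [[[][()()]]]   [S → ( )]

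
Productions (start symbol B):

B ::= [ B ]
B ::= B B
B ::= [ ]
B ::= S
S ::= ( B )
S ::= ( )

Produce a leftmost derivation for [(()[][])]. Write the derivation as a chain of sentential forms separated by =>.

B=>[B]=>[S]=>[(B)]=>[(BB)]=>[(BBB)]=>[(SBB)]=>[(()BB)]=>[(()[]B)]=>[(()[][])]

B => [B]   [B ::= [ B ]]
[B] => [S]   [B ::= S]
[S] => [(B)]   [S ::= ( B )]
[(B)] => [(BB)]   [B ::= B B]
[(BB)] => [(BBB)]   [B ::= B B]
[(BBB)] => [(SBB)]   [B ::= S]
[(SBB)] => [(()BB)]   [S ::= ( )]
[(()BB)] => [(()[]B)]   [B ::= [ ]]
[(()[]B)] => [(()[][])]   [B ::= [ ]]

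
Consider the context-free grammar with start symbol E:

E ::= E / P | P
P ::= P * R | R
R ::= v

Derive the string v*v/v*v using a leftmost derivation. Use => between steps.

E=>E/P=>P/P=>P*R/P=>R*R/P=>v*R/P=>v*v/P=>v*v/P*R=>v*v/R*R=>v*v/v*R=>v*v/v*v

E => E/P   [E ::= E / P]
E/P => P/P   [E ::= P]
P/P => P*R/P   [P ::= P * R]
P*R/P => R*R/P   [P ::= R]
R*R/P => v*R/P   [R ::= v]
v*R/P => v*v/P   [R ::= v]
v*v/P => v*v/P*R   [P ::= P * R]
v*v/P*R => v*v/R*R   [P ::= R]
v*v/R*R => v*v/v*R   [R ::= v]
v*v/v*R => v*v/v*v   [R ::= v]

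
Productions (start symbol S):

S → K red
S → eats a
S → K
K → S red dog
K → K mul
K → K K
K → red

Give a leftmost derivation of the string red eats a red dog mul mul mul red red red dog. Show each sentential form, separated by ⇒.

S ⇒ K ⇒ S red dog ⇒ K red red dog ⇒ K K red red dog ⇒ K mul K red red dog ⇒ K mul mul K red red dog ⇒ K mul mul mul K red red dog ⇒ K K mul mul mul K red red dog ⇒ red K mul mul mul K red red dog ⇒ red S red dog mul mul mul K red red dog ⇒ red eats a red dog mul mul mul K red red dog ⇒ red eats a red dog mul mul mul red red red dog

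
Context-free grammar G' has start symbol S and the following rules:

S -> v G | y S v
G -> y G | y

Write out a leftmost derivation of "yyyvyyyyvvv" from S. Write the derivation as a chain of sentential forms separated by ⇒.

S⇒ySv⇒yySvv⇒yyySvvv⇒yyyvGvvv⇒yyyvyGvvv⇒yyyvyyGvvv⇒yyyvyyyGvvv⇒yyyvyyyyvvv

S ⇒ ySv   [S -> y S v]
ySv ⇒ yySvv   [S -> y S v]
yySvv ⇒ yyySvvv   [S -> y S v]
yyySvvv ⇒ yyyvGvvv   [S -> v G]
yyyvGvvv ⇒ yyyvyGvvv   [G -> y G]
yyyvyGvvv ⇒ yyyvyyGvvv   [G -> y G]
yyyvyyGvvv ⇒ yyyvyyyGvvv   [G -> y G]
yyyvyyyGvvv ⇒ yyyvyyyyvvv   [G -> y]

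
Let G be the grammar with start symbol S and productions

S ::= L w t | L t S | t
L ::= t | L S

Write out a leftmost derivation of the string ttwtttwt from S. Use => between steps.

S=>LtS=>LStS=>tStS=>tLwttS=>ttwttS=>ttwttLwt=>ttwtttwt

S => LtS   [S ::= L t S]
LtS => LStS   [L ::= L S]
LStS => tStS   [L ::= t]
tStS => tLwttS   [S ::= L w t]
tLwttS => ttwttS   [L ::= t]
ttwttS => ttwttLwt   [S ::= L w t]
ttwttLwt => ttwtttwt   [L ::= t]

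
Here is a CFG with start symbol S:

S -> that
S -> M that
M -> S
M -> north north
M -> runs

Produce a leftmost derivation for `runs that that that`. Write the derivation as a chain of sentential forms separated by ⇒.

S ⇒ M that ⇒ S that ⇒ M that that ⇒ S that that ⇒ M that that that ⇒ runs that that that

S ⇒ M that   [S -> M that]
M that ⇒ S that   [M -> S]
S that ⇒ M that that   [S -> M that]
M that that ⇒ S that that   [M -> S]
S that that ⇒ M that that that   [S -> M that]
M that that that ⇒ runs that that that   [M -> runs]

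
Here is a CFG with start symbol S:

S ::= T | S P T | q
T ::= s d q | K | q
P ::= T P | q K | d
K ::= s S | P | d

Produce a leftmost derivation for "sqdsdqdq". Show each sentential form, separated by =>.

S => T => K => sS => sSPT => sSPTPT => sqPTPT => sqdTPT => sqdsdqPT => sqdsdqdT => sqdsdqdq

S => T   [S ::= T]
T => K   [T ::= K]
K => sS   [K ::= s S]
sS => sSPT   [S ::= S P T]
sSPT => sSPTPT   [S ::= S P T]
sSPTPT => sqPTPT   [S ::= q]
sqPTPT => sqdTPT   [P ::= d]
sqdTPT => sqdsdqPT   [T ::= s d q]
sqdsdqPT => sqdsdqdT   [P ::= d]
sqdsdqdT => sqdsdqdq   [T ::= q]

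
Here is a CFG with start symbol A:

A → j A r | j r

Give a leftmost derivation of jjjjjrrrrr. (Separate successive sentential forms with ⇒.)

A ⇒ jAr ⇒ jjArr ⇒ jjjArrr ⇒ jjjjArrrr ⇒ jjjjjrrrrr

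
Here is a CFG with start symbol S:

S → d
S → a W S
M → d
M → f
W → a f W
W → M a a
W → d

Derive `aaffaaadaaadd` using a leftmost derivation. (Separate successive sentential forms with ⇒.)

S⇒aWS⇒aafWS⇒aafMaaS⇒aaffaaS⇒aaffaaaWS⇒aaffaaaMaaS⇒aaffaaadaaS⇒aaffaaadaaaWS⇒aaffaaadaaadS⇒aaffaaadaaadd

S ⇒ aWS   [S → a W S]
aWS ⇒ aafWS   [W → a f W]
aafWS ⇒ aafMaaS   [W → M a a]
aafMaaS ⇒ aaffaaS   [M → f]
aaffaaS ⇒ aaffaaaWS   [S → a W S]
aaffaaaWS ⇒ aaffaaaMaaS   [W → M a a]
aaffaaaMaaS ⇒ aaffaaadaaS   [M → d]
aaffaaadaaS ⇒ aaffaaadaaaWS   [S → a W S]
aaffaaadaaaWS ⇒ aaffaaadaaadS   [W → d]
aaffaaadaaadS ⇒ aaffaaadaaadd   [S → d]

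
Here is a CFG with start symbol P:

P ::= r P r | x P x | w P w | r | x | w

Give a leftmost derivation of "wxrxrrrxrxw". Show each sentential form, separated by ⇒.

P ⇒ wPw ⇒ wxPxw ⇒ wxrPrxw ⇒ wxrxPxrxw ⇒ wxrxrPrxrxw ⇒ wxrxrrrxrxw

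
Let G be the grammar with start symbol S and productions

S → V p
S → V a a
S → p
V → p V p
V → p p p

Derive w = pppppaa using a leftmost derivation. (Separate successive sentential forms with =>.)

S => Vaa   [S → V a a]
Vaa => pVpaa   [V → p V p]
pVpaa => pppppaa   [V → p p p]

S => Vaa => pVpaa => pppppaa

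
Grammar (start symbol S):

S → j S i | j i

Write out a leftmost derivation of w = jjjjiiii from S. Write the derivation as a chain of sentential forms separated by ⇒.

S ⇒ jSi ⇒ jjSii ⇒ jjjSiii ⇒ jjjjiiii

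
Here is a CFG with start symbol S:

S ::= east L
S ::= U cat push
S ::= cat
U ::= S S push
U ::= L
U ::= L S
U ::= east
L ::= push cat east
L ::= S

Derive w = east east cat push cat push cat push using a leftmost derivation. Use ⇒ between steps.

S ⇒ U cat push   [S ::= U cat push]
U cat push ⇒ S S push cat push   [U ::= S S push]
S S push cat push ⇒ east L S push cat push   [S ::= east L]
east L S push cat push ⇒ east S S push cat push   [L ::= S]
east S S push cat push ⇒ east U cat push S push cat push   [S ::= U cat push]
east U cat push S push cat push ⇒ east east cat push S push cat push   [U ::= east]
east east cat push S push cat push ⇒ east east cat push cat push cat push   [S ::= cat]

S ⇒ U cat push ⇒ S S push cat push ⇒ east L S push cat push ⇒ east S S push cat push ⇒ east U cat push S push cat push ⇒ east east cat push S push cat push ⇒ east east cat push cat push cat push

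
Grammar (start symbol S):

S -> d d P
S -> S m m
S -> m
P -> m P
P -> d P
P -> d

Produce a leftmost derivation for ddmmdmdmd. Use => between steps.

S => ddP   [S -> d d P]
ddP => ddmP   [P -> m P]
ddmP => ddmmP   [P -> m P]
ddmmP => ddmmdP   [P -> d P]
ddmmdP => ddmmdmP   [P -> m P]
ddmmdmP => ddmmdmdP   [P -> d P]
ddmmdmdP => ddmmdmdmP   [P -> m P]
ddmmdmdmP => ddmmdmdmd   [P -> d]

S => ddP => ddmP => ddmmP => ddmmdP => ddmmdmP => ddmmdmdP => ddmmdmdmP => ddmmdmdmd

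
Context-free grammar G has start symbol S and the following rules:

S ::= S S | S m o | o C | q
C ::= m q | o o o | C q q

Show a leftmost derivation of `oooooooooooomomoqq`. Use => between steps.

S => SS   [S ::= S S]
SS => SSS   [S ::= S S]
SSS => SSSS   [S ::= S S]
SSSS => oCSSS   [S ::= o C]
oCSSS => ooooSSS   [C ::= o o o]
ooooSSS => oooooCSS   [S ::= o C]
oooooCSS => ooooooooSS   [C ::= o o o]
ooooooooSS => ooooooooSSS   [S ::= S S]
ooooooooSSS => ooooooooSmoSS   [S ::= S m o]
ooooooooSmoSS => ooooooooSmomoSS   [S ::= S m o]
ooooooooSmomoSS => oooooooooCmomoSS   [S ::= o C]
oooooooooCmomoSS => oooooooooooomomoSS   [C ::= o o o]
oooooooooooomomoSS => oooooooooooomomoqS   [S ::= q]
oooooooooooomomoqS => oooooooooooomomoqq   [S ::= q]

S => SS => SSS => SSSS => oCSSS => ooooSSS => oooooCSS => ooooooooSS => ooooooooSSS => ooooooooSmoSS => ooooooooSmomoSS => oooooooooCmomoSS => oooooooooooomomoSS => oooooooooooomomoqS => oooooooooooomomoqq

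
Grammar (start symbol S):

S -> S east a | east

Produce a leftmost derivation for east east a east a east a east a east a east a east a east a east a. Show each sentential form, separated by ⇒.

S ⇒ S east a ⇒ S east a east a ⇒ S east a east a east a ⇒ S east a east a east a east a ⇒ S east a east a east a east a east a ⇒ S east a east a east a east a east a east a ⇒ S east a east a east a east a east a east a east a ⇒ S east a east a east a east a east a east a east a east a ⇒ S east a east a east a east a east a east a east a east a east a ⇒ east east a east a east a east a east a east a east a east a east a

S ⇒ S east a   [S -> S east a]
S east a ⇒ S east a east a   [S -> S east a]
S east a east a ⇒ S east a east a east a   [S -> S east a]
S east a east a east a ⇒ S east a east a east a east a   [S -> S east a]
S east a east a east a east a ⇒ S east a east a east a east a east a   [S -> S east a]
S east a east a east a east a east a ⇒ S east a east a east a east a east a east a   [S -> S east a]
S east a east a east a east a east a east a ⇒ S east a east a east a east a east a east a east a   [S -> S east a]
S east a east a east a east a east a east a east a ⇒ S east a east a east a east a east a east a east a east a   [S -> S east a]
S east a east a east a east a east a east a east a east a ⇒ S east a east a east a east a east a east a east a east a east a   [S -> S east a]
S east a east a east a east a east a east a east a east a east a ⇒ east east a east a east a east a east a east a east a east a east a   [S -> east]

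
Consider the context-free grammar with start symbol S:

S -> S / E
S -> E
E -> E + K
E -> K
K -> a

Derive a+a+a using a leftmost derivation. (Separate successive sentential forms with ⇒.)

S ⇒ E ⇒ E+K ⇒ E+K+K ⇒ K+K+K ⇒ a+K+K ⇒ a+a+K ⇒ a+a+a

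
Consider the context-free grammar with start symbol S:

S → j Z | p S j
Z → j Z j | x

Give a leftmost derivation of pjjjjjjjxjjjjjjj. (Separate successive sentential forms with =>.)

S => pSj   [S → p S j]
pSj => pjZj   [S → j Z]
pjZj => pjjZjj   [Z → j Z j]
pjjZjj => pjjjZjjj   [Z → j Z j]
pjjjZjjj => pjjjjZjjjj   [Z → j Z j]
pjjjjZjjjj => pjjjjjZjjjjj   [Z → j Z j]
pjjjjjZjjjjj => pjjjjjjZjjjjjj   [Z → j Z j]
pjjjjjjZjjjjjj => pjjjjjjjZjjjjjjj   [Z → j Z j]
pjjjjjjjZjjjjjjj => pjjjjjjjxjjjjjjj   [Z → x]

S=>pSj=>pjZj=>pjjZjj=>pjjjZjjj=>pjjjjZjjjj=>pjjjjjZjjjjj=>pjjjjjjZjjjjjj=>pjjjjjjjZjjjjjjj=>pjjjjjjjxjjjjjjj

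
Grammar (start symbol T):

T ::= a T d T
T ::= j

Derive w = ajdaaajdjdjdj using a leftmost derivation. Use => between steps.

T => aTdT   [T ::= a T d T]
aTdT => ajdT   [T ::= j]
ajdT => ajdaTdT   [T ::= a T d T]
ajdaTdT => ajdaaTdTdT   [T ::= a T d T]
ajdaaTdTdT => ajdaaaTdTdTdT   [T ::= a T d T]
ajdaaaTdTdTdT => ajdaaajdTdTdT   [T ::= j]
ajdaaajdTdTdT => ajdaaajdjdTdT   [T ::= j]
ajdaaajdjdTdT => ajdaaajdjdjdT   [T ::= j]
ajdaaajdjdjdT => ajdaaajdjdjdj   [T ::= j]

T => aTdT => ajdT => ajdaTdT => ajdaaTdTdT => ajdaaaTdTdTdT => ajdaaajdTdTdT => ajdaaajdjdTdT => ajdaaajdjdjdT => ajdaaajdjdjdj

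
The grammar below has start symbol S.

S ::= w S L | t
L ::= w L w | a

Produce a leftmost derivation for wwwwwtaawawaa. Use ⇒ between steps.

S⇒wSL⇒wwSLL⇒wwwSLLL⇒wwwwSLLLL⇒wwwwwSLLLLL⇒wwwwwtLLLLL⇒wwwwwtaLLLL⇒wwwwwtaaLLL⇒wwwwwtaawLwLL⇒wwwwwtaawawLL⇒wwwwwtaawawaL⇒wwwwwtaawawaa

S ⇒ wSL   [S ::= w S L]
wSL ⇒ wwSLL   [S ::= w S L]
wwSLL ⇒ wwwSLLL   [S ::= w S L]
wwwSLLL ⇒ wwwwSLLLL   [S ::= w S L]
wwwwSLLLL ⇒ wwwwwSLLLLL   [S ::= w S L]
wwwwwSLLLLL ⇒ wwwwwtLLLLL   [S ::= t]
wwwwwtLLLLL ⇒ wwwwwtaLLLL   [L ::= a]
wwwwwtaLLLL ⇒ wwwwwtaaLLL   [L ::= a]
wwwwwtaaLLL ⇒ wwwwwtaawLwLL   [L ::= w L w]
wwwwwtaawLwLL ⇒ wwwwwtaawawLL   [L ::= a]
wwwwwtaawawLL ⇒ wwwwwtaawawaL   [L ::= a]
wwwwwtaawawaL ⇒ wwwwwtaawawaa   [L ::= a]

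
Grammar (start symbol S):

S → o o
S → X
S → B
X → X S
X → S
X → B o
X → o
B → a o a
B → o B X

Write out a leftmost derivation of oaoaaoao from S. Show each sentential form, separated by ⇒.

S ⇒ B ⇒ oBX ⇒ oaoaX ⇒ oaoaXS ⇒ oaoaSS ⇒ oaoaBS ⇒ oaoaaoaS ⇒ oaoaaoaX ⇒ oaoaaoao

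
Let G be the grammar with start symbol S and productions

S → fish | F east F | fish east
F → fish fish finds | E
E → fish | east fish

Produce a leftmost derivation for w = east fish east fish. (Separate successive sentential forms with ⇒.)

S ⇒ F east F   [S → F east F]
F east F ⇒ E east F   [F → E]
E east F ⇒ east fish east F   [E → east fish]
east fish east F ⇒ east fish east E   [F → E]
east fish east E ⇒ east fish east fish   [E → fish]

S ⇒ F east F ⇒ E east F ⇒ east fish east F ⇒ east fish east E ⇒ east fish east fish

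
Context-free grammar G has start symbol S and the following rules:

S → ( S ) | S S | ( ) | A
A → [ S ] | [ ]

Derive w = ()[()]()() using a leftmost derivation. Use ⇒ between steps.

S ⇒ SS ⇒ ()S ⇒ ()SS ⇒ ()SSS ⇒ ()ASS ⇒ ()[S]SS ⇒ ()[()]SS ⇒ ()[()]()S ⇒ ()[()]()()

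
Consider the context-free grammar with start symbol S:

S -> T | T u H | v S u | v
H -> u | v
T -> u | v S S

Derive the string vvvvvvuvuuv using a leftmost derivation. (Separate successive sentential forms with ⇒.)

S ⇒ T   [S -> T]
T ⇒ vSS   [T -> v S S]
vSS ⇒ vTuHS   [S -> T u H]
vTuHS ⇒ vvSSuHS   [T -> v S S]
vvSSuHS ⇒ vvvSuSuHS   [S -> v S u]
vvvSuSuHS ⇒ vvvTuSuHS   [S -> T]
vvvTuSuHS ⇒ vvvvSSuSuHS   [T -> v S S]
vvvvSSuSuHS ⇒ vvvvvSuSuHS   [S -> v]
vvvvvSuSuHS ⇒ vvvvvvuSuHS   [S -> v]
vvvvvvuSuHS ⇒ vvvvvvuvuHS   [S -> v]
vvvvvvuvuHS ⇒ vvvvvvuvuuS   [H -> u]
vvvvvvuvuuS ⇒ vvvvvvuvuuv   [S -> v]

S ⇒ T ⇒ vSS ⇒ vTuHS ⇒ vvSSuHS ⇒ vvvSuSuHS ⇒ vvvTuSuHS ⇒ vvvvSSuSuHS ⇒ vvvvvSuSuHS ⇒ vvvvvvuSuHS ⇒ vvvvvvuvuHS ⇒ vvvvvvuvuuS ⇒ vvvvvvuvuuv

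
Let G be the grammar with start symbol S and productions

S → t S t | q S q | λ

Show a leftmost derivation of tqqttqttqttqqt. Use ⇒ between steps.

S⇒tSt⇒tqSqt⇒tqqSqqt⇒tqqtStqqt⇒tqqttSttqqt⇒tqqttqSqttqqt⇒tqqttqtStqttqqt⇒tqqttqttqttqqt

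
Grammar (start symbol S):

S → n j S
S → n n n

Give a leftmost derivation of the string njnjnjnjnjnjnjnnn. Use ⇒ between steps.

S ⇒ njS   [S → n j S]
njS ⇒ njnjS   [S → n j S]
njnjS ⇒ njnjnjS   [S → n j S]
njnjnjS ⇒ njnjnjnjS   [S → n j S]
njnjnjnjS ⇒ njnjnjnjnjS   [S → n j S]
njnjnjnjnjS ⇒ njnjnjnjnjnjS   [S → n j S]
njnjnjnjnjnjS ⇒ njnjnjnjnjnjnjS   [S → n j S]
njnjnjnjnjnjnjS ⇒ njnjnjnjnjnjnjnnn   [S → n n n]

S ⇒ njS ⇒ njnjS ⇒ njnjnjS ⇒ njnjnjnjS ⇒ njnjnjnjnjS ⇒ njnjnjnjnjnjS ⇒ njnjnjnjnjnjnjS ⇒ njnjnjnjnjnjnjnnn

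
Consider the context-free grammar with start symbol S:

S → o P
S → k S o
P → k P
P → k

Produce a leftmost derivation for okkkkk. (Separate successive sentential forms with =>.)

S => oP   [S → o P]
oP => okP   [P → k P]
okP => okkP   [P → k P]
okkP => okkkP   [P → k P]
okkkP => okkkkP   [P → k P]
okkkkP => okkkkk   [P → k]

S => oP => okP => okkP => okkkP => okkkkP => okkkkk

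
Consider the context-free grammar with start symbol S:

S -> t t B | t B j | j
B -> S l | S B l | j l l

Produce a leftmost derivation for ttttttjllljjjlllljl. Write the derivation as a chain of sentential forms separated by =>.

S => ttB => ttSl => tttBjl => tttSBljl => ttttBjBljl => ttttSljBljl => ttttttBljBljl => ttttttjllljBljl => ttttttjllljSBlljl => ttttttjllljjBlljl => ttttttjllljjjlllljl

S => ttB   [S -> t t B]
ttB => ttSl   [B -> S l]
ttSl => tttBjl   [S -> t B j]
tttBjl => tttSBljl   [B -> S B l]
tttSBljl => ttttBjBljl   [S -> t B j]
ttttBjBljl => ttttSljBljl   [B -> S l]
ttttSljBljl => ttttttBljBljl   [S -> t t B]
ttttttBljBljl => ttttttjllljBljl   [B -> j l l]
ttttttjllljBljl => ttttttjllljSBlljl   [B -> S B l]
ttttttjllljSBlljl => ttttttjllljjBlljl   [S -> j]
ttttttjllljjBlljl => ttttttjllljjjlllljl   [B -> j l l]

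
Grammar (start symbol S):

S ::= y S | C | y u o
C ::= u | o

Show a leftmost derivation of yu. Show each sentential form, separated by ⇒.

S ⇒ yS ⇒ yC ⇒ yu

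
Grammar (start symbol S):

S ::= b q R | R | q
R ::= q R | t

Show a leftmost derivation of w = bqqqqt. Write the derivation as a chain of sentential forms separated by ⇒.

S⇒bqR⇒bqqR⇒bqqqR⇒bqqqqR⇒bqqqqt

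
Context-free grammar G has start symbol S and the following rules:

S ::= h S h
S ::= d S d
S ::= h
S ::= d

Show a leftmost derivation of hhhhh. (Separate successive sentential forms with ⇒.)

S ⇒ hSh ⇒ hhShh ⇒ hhhhh

S ⇒ hSh   [S ::= h S h]
hSh ⇒ hhShh   [S ::= h S h]
hhShh ⇒ hhhhh   [S ::= h]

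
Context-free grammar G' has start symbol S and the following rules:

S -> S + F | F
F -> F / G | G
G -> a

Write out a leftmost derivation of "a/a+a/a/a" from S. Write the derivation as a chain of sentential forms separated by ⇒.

S ⇒ S+F   [S -> S + F]
S+F ⇒ F+F   [S -> F]
F+F ⇒ F/G+F   [F -> F / G]
F/G+F ⇒ G/G+F   [F -> G]
G/G+F ⇒ a/G+F   [G -> a]
a/G+F ⇒ a/a+F   [G -> a]
a/a+F ⇒ a/a+F/G   [F -> F / G]
a/a+F/G ⇒ a/a+F/G/G   [F -> F / G]
a/a+F/G/G ⇒ a/a+G/G/G   [F -> G]
a/a+G/G/G ⇒ a/a+a/G/G   [G -> a]
a/a+a/G/G ⇒ a/a+a/a/G   [G -> a]
a/a+a/a/G ⇒ a/a+a/a/a   [G -> a]

S ⇒ S+F ⇒ F+F ⇒ F/G+F ⇒ G/G+F ⇒ a/G+F ⇒ a/a+F ⇒ a/a+F/G ⇒ a/a+F/G/G ⇒ a/a+G/G/G ⇒ a/a+a/G/G ⇒ a/a+a/a/G ⇒ a/a+a/a/a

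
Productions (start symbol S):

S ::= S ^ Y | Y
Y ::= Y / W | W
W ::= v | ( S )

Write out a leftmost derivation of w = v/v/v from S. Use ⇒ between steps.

S ⇒ Y ⇒ Y/W ⇒ Y/W/W ⇒ W/W/W ⇒ v/W/W ⇒ v/v/W ⇒ v/v/v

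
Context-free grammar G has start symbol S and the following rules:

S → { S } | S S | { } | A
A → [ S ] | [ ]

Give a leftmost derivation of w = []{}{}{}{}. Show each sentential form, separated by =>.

S => SS => AS => []S => []SS => []SSS => []SSSS => []{}SSS => []{}{}SS => []{}{}{}S => []{}{}{}{}

S => SS   [S → S S]
SS => AS   [S → A]
AS => []S   [A → [ ]]
[]S => []SS   [S → S S]
[]SS => []SSS   [S → S S]
[]SSS => []SSSS   [S → S S]
[]SSSS => []{}SSS   [S → { }]
[]{}SSS => []{}{}SS   [S → { }]
[]{}{}SS => []{}{}{}S   [S → { }]
[]{}{}{}S => []{}{}{}{}   [S → { }]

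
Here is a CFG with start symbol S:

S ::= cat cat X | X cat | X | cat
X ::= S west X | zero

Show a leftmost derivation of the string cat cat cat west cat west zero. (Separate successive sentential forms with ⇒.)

S ⇒ cat cat X   [S ::= cat cat X]
cat cat X ⇒ cat cat S west X   [X ::= S west X]
cat cat S west X ⇒ cat cat cat west X   [S ::= cat]
cat cat cat west X ⇒ cat cat cat west S west X   [X ::= S west X]
cat cat cat west S west X ⇒ cat cat cat west cat west X   [S ::= cat]
cat cat cat west cat west X ⇒ cat cat cat west cat west zero   [X ::= zero]

S ⇒ cat cat X ⇒ cat cat S west X ⇒ cat cat cat west X ⇒ cat cat cat west S west X ⇒ cat cat cat west cat west X ⇒ cat cat cat west cat west zero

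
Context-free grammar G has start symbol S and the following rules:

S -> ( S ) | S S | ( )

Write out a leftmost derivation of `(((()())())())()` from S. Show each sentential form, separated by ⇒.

S ⇒ SS ⇒ (S)S ⇒ (SS)S ⇒ ((S)S)S ⇒ ((SS)S)S ⇒ (((S)S)S)S ⇒ (((SS)S)S)S ⇒ (((()S)S)S)S ⇒ (((()())S)S)S ⇒ (((()())())S)S ⇒ (((()())())())S ⇒ (((()())())())()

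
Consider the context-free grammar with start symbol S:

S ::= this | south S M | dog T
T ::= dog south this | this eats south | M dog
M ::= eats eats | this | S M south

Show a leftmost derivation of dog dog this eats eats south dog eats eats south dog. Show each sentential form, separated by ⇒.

S ⇒ dog T ⇒ dog M dog ⇒ dog S M south dog ⇒ dog dog T M south dog ⇒ dog dog M dog M south dog ⇒ dog dog S M south dog M south dog ⇒ dog dog this M south dog M south dog ⇒ dog dog this eats eats south dog M south dog ⇒ dog dog this eats eats south dog eats eats south dog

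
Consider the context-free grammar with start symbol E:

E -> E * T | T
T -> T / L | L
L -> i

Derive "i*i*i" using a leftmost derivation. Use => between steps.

E=>E*T=>E*T*T=>T*T*T=>L*T*T=>i*T*T=>i*L*T=>i*i*T=>i*i*L=>i*i*i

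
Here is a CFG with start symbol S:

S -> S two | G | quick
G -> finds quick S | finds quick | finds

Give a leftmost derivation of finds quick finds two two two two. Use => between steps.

S => S two => S two two => G two two => finds quick S two two => finds quick S two two two => finds quick S two two two two => finds quick G two two two two => finds quick finds two two two two

S => S two   [S -> S two]
S two => S two two   [S -> S two]
S two two => G two two   [S -> G]
G two two => finds quick S two two   [G -> finds quick S]
finds quick S two two => finds quick S two two two   [S -> S two]
finds quick S two two two => finds quick S two two two two   [S -> S two]
finds quick S two two two two => finds quick G two two two two   [S -> G]
finds quick G two two two two => finds quick finds two two two two   [G -> finds]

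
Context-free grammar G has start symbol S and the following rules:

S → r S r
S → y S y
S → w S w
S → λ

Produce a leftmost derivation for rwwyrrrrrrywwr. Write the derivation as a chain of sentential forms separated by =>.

S => rSr   [S → r S r]
rSr => rwSwr   [S → w S w]
rwSwr => rwwSwwr   [S → w S w]
rwwSwwr => rwwySywwr   [S → y S y]
rwwySywwr => rwwyrSrywwr   [S → r S r]
rwwyrSrywwr => rwwyrrSrrywwr   [S → r S r]
rwwyrrSrrywwr => rwwyrrrSrrrywwr   [S → r S r]
rwwyrrrSrrrywwr => rwwyrrrrrrywwr   [S → λ]

S => rSr => rwSwr => rwwSwwr => rwwySywwr => rwwyrSrywwr => rwwyrrSrrywwr => rwwyrrrSrrrywwr => rwwyrrrrrrywwr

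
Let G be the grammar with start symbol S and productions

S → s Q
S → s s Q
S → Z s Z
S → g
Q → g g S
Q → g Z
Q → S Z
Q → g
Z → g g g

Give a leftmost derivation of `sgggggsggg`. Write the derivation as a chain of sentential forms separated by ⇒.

S ⇒ sQ   [S → s Q]
sQ ⇒ sggS   [Q → g g S]
sggS ⇒ sggZsZ   [S → Z s Z]
sggZsZ ⇒ sgggggsZ   [Z → g g g]
sgggggsZ ⇒ sgggggsggg   [Z → g g g]

S ⇒ sQ ⇒ sggS ⇒ sggZsZ ⇒ sgggggsZ ⇒ sgggggsggg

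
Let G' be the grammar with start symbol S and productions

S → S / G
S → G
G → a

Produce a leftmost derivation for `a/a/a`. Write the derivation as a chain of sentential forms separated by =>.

S => S/G => S/G/G => G/G/G => a/G/G => a/a/G => a/a/a

S => S/G   [S → S / G]
S/G => S/G/G   [S → S / G]
S/G/G => G/G/G   [S → G]
G/G/G => a/G/G   [G → a]
a/G/G => a/a/G   [G → a]
a/a/G => a/a/a   [G → a]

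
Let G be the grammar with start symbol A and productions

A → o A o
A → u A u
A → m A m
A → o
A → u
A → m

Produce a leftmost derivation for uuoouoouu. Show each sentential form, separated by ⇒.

A ⇒ uAu   [A → u A u]
uAu ⇒ uuAuu   [A → u A u]
uuAuu ⇒ uuoAouu   [A → o A o]
uuoAouu ⇒ uuooAoouu   [A → o A o]
uuooAoouu ⇒ uuoouoouu   [A → u]

A ⇒ uAu ⇒ uuAuu ⇒ uuoAouu ⇒ uuooAoouu ⇒ uuoouoouu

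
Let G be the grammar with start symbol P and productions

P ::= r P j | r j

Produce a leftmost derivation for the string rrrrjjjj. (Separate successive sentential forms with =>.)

P=>rPj=>rrPjj=>rrrPjjj=>rrrrjjjj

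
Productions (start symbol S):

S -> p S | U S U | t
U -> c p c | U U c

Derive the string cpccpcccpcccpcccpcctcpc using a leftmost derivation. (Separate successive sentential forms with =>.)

S => USU   [S -> U S U]
USU => UUcSU   [U -> U U c]
UUcSU => UUcUcSU   [U -> U U c]
UUcUcSU => UUcUcUcSU   [U -> U U c]
UUcUcUcSU => UUcUcUcUcSU   [U -> U U c]
UUcUcUcUcSU => cpcUcUcUcUcSU   [U -> c p c]
cpcUcUcUcUcSU => cpccpccUcUcUcSU   [U -> c p c]
cpccpccUcUcUcSU => cpccpcccpccUcUcSU   [U -> c p c]
cpccpcccpccUcUcSU => cpccpcccpcccpccUcSU   [U -> c p c]
cpccpcccpcccpccUcSU => cpccpcccpcccpcccpccSU   [U -> c p c]
cpccpcccpcccpcccpccSU => cpccpcccpcccpcccpcctU   [S -> t]
cpccpcccpcccpcccpcctU => cpccpcccpcccpcccpcctcpc   [U -> c p c]

S=>USU=>UUcSU=>UUcUcSU=>UUcUcUcSU=>UUcUcUcUcSU=>cpcUcUcUcUcSU=>cpccpccUcUcUcSU=>cpccpcccpccUcUcSU=>cpccpcccpcccpccUcSU=>cpccpcccpcccpcccpccSU=>cpccpcccpcccpcccpcctU=>cpccpcccpcccpcccpcctcpc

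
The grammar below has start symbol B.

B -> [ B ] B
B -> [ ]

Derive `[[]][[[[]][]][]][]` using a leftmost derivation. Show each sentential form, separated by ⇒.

B ⇒ [B]B ⇒ [[]]B ⇒ [[]][B]B ⇒ [[]][[B]B]B ⇒ [[]][[[B]B]B]B ⇒ [[]][[[[]]B]B]B ⇒ [[]][[[[]][]]B]B ⇒ [[]][[[[]][]][]]B ⇒ [[]][[[[]][]][]][]

B ⇒ [B]B   [B -> [ B ] B]
[B]B ⇒ [[]]B   [B -> [ ]]
[[]]B ⇒ [[]][B]B   [B -> [ B ] B]
[[]][B]B ⇒ [[]][[B]B]B   [B -> [ B ] B]
[[]][[B]B]B ⇒ [[]][[[B]B]B]B   [B -> [ B ] B]
[[]][[[B]B]B]B ⇒ [[]][[[[]]B]B]B   [B -> [ ]]
[[]][[[[]]B]B]B ⇒ [[]][[[[]][]]B]B   [B -> [ ]]
[[]][[[[]][]]B]B ⇒ [[]][[[[]][]][]]B   [B -> [ ]]
[[]][[[[]][]][]]B ⇒ [[]][[[[]][]][]][]   [B -> [ ]]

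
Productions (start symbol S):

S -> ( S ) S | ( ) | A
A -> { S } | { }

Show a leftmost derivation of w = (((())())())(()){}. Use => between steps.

S => (S)S   [S -> ( S ) S]
(S)S => ((S)S)S   [S -> ( S ) S]
((S)S)S => (((S)S)S)S   [S -> ( S ) S]
(((S)S)S)S => (((())S)S)S   [S -> ( )]
(((())S)S)S => (((())())S)S   [S -> ( )]
(((())())S)S => (((())())())S   [S -> ( )]
(((())())())S => (((())())())(S)S   [S -> ( S ) S]
(((())())())(S)S => (((())())())(())S   [S -> ( )]
(((())())())(())S => (((())())())(())A   [S -> A]
(((())())())(())A => (((())())())(()){}   [A -> { }]

S => (S)S => ((S)S)S => (((S)S)S)S => (((())S)S)S => (((())())S)S => (((())())())S => (((())())())(S)S => (((())())())(())S => (((())())())(())A => (((())())())(()){}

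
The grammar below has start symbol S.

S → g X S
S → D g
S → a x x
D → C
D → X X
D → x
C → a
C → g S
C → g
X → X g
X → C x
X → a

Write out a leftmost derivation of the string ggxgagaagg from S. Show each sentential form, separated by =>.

S => gXS   [S → g X S]
gXS => gCxS   [X → C x]
gCxS => ggxS   [C → g]
ggxS => ggxgXS   [S → g X S]
ggxgXS => ggxgaS   [X → a]
ggxgaS => ggxgaDg   [S → D g]
ggxgaDg => ggxgaCg   [D → C]
ggxgaCg => ggxgagSg   [C → g S]
ggxgagSg => ggxgagDgg   [S → D g]
ggxgagDgg => ggxgagXXgg   [D → X X]
ggxgagXXgg => ggxgagaXgg   [X → a]
ggxgagaXgg => ggxgagaagg   [X → a]

S => gXS => gCxS => ggxS => ggxgXS => ggxgaS => ggxgaDg => ggxgaCg => ggxgagSg => ggxgagDgg => ggxgagXXgg => ggxgagaXgg => ggxgagaagg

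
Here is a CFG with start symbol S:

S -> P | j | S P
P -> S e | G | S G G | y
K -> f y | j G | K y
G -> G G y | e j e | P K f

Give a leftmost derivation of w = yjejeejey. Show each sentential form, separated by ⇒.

S ⇒ SP ⇒ SPP ⇒ PPP ⇒ yPP ⇒ ySGGP ⇒ yjGGP ⇒ yjejeGP ⇒ yjejeejeP ⇒ yjejeejey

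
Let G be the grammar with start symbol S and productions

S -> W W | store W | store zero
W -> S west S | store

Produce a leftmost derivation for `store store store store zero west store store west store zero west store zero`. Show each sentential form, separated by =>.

S => store W   [S -> store W]
store W => store S west S   [W -> S west S]
store S west S => store store W west S   [S -> store W]
store store W west S => store store S west S west S   [W -> S west S]
store store S west S west S => store store store W west S west S   [S -> store W]
store store store W west S west S => store store store S west S west S west S   [W -> S west S]
store store store S west S west S west S => store store store store zero west S west S west S   [S -> store zero]
store store store store zero west S west S west S => store store store store zero west W W west S west S   [S -> W W]
store store store store zero west W W west S west S => store store store store zero west store W west S west S   [W -> store]
store store store store zero west store W west S west S => store store store store zero west store store west S west S   [W -> store]
store store store store zero west store store west S west S => store store store store zero west store store west store zero west S   [S -> store zero]
store store store store zero west store store west store zero west S => store store store store zero west store store west store zero west store zero   [S -> store zero]

S => store W => store S west S => store store W west S => store store S west S west S => store store store W west S west S => store store store S west S west S west S => store store store store zero west S west S west S => store store store store zero west W W west S west S => store store store store zero west store W west S west S => store store store store zero west store store west S west S => store store store store zero west store store west store zero west S => store store store store zero west store store west store zero west store zero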